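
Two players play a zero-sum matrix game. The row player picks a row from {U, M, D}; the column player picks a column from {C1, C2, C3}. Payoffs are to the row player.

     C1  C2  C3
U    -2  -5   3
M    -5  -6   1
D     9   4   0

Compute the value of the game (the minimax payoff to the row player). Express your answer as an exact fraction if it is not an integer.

Row minima: U → -5, M → -6, D → 0; maximin = 0.
Column maxima: C1 → 9, C2 → 4, C3 → 3; minimax = 3.
0 ≠ 3, so there is no saddle point; optimal play is mixed.
M is strictly dominated by U, so the row player never plays it.
C1 is strictly dominated by C2 (it gives the row player strictly more in every row), so the column player never plays it.
On the remaining 2×2 (U, D vs C2, C3):
Let the row player play U with probability p. Expected payoff against C2: (-5)p + 4(1−p) = −9p + 4; against C3: 3p + 0(1−p) = 3p.
Setting these equal: −9p + 4 = 3p ⇒ −12p = -4 ⇒ p = 1/3, and the value is (-9)·(1/3) + 4 = 1.
For the column player: with q = P(C2), equating U's and D's payoffs gives −8q + 3 = 4q ⇒ q = 1/4.

1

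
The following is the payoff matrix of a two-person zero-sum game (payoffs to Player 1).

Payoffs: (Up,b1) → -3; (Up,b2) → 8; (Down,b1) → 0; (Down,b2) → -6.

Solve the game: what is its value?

-18/17

Row minima: Up → -3, Down → -6; maximin = -3.
Column maxima: b1 → 0, b2 → 8; minimax = 0.
-3 ≠ 0, so there is no saddle point; optimal play is mixed.
Let Player 1 play Up with probability p. Expected payoff against b1: (-3)p + 0(1−p) = −3p; against b2: 8p + (-6)(1−p) = 14p − 6.
Setting these equal: −3p = 14p − 6 ⇒ −17p = -6 ⇒ p = 6/17, and the value is (-3)·(6/17) = -18/17.
For Player 2: with q = P(b1), equating Up's and Down's payoffs gives −11q + 8 = 6q − 6 ⇒ q = 14/17.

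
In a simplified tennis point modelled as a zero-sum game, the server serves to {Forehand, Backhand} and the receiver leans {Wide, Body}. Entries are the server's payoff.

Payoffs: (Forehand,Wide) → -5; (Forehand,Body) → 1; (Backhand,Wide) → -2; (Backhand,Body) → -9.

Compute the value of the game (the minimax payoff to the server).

-47/13

Row minima: Forehand → -5, Backhand → -9; maximin = -5.
Column maxima: Wide → -2, Body → 1; minimax = -2.
-5 ≠ -2, so there is no saddle point; optimal play is mixed.
Let the server play Forehand with probability p. Expected payoff against Wide: (-5)p + (-2)(1−p) = −3p − 2; against Body: 1p + (-9)(1−p) = 10p − 9.
Setting these equal: −3p − 2 = 10p − 9 ⇒ −13p = -7 ⇒ p = 7/13, and the value is (-3)·(7/13) − 2 = -47/13.
For the receiver: with q = P(Wide), equating Forehand's and Backhand's payoffs gives −6q + 1 = 7q − 9 ⇒ q = 10/13.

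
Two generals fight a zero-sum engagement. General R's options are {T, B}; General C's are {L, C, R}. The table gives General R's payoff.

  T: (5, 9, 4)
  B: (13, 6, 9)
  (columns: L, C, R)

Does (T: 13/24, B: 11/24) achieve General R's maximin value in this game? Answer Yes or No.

No

Against L this mix gives (13/24)·5 + (11/24)·13 = 26/3.
Against C this mix gives (13/24)·9 + (11/24)·6 = 61/8.
Against R this mix gives (13/24)·4 + (11/24)·9 = 151/24.
General C will play R, holding General R to 151/24. Shifting weight toward the row that does better against R would raise this floor (the equalizing mix achieves 57/8 against both R and C), so the proposed strategy is not optimal.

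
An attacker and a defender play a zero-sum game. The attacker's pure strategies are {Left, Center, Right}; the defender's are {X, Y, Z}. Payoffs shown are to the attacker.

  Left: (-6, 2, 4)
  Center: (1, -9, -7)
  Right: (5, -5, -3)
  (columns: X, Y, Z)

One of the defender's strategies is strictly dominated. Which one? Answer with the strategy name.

Z

Y holds the attacker's payoff strictly below Z in every row: 2 < 4, -9 < -7, -5 < -3.
So Z is strictly dominated for the defender.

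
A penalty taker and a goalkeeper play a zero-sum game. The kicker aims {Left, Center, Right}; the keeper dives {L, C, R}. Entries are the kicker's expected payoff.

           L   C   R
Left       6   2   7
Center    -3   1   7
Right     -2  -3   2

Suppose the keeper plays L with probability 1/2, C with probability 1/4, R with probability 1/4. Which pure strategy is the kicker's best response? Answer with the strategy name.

Expected payoff of Left: (1/2)·6 + (1/4)·2 + (1/4)·7 = 21/4.
Expected payoff of Center: (1/2)·(-3) + (1/4)·1 + (1/4)·7 = 1/2.
Expected payoff of Right: (1/2)·(-2) + (1/4)·(-3) + (1/4)·2 = -5/4.
The largest is 21/4, so the kicker's best response is Left.

Left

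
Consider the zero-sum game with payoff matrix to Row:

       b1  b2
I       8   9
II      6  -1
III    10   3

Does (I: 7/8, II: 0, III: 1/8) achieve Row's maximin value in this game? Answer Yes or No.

Against b1 this mix gives (7/8)·8 + (1/8)·10 = 33/4.
Against b2 this mix gives (7/8)·9 + (1/8)·3 = 33/4.
All of Column's active replies (b1, b2) yield 33/4, and no column does worse for Row. The mix makes Column indifferent and guarantees 33/4, so it is optimal.

Yes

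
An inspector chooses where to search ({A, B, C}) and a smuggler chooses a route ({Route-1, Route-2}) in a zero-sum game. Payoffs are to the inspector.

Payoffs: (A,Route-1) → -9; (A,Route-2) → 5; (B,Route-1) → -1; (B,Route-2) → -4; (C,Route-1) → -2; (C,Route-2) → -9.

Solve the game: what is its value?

-41/17

Row minima: A → -9, B → -4, C → -9; maximin = -4.
Column maxima: Route-1 → -1, Route-2 → 5; minimax = -1.
-4 ≠ -1, so there is no saddle point; optimal play is mixed.
C is strictly dominated by B, so the inspector never plays it.
On the remaining 2×2 (A, B vs Route-1, Route-2):
Let the inspector play A with probability p. Expected payoff against Route-1: (-9)p + (-1)(1−p) = −8p − 1; against Route-2: 5p + (-4)(1−p) = 9p − 4.
Setting these equal: −8p − 1 = 9p − 4 ⇒ −17p = -3 ⇒ p = 3/17, and the value is (-8)·(3/17) − 1 = -41/17.
For the smuggler: with q = P(Route-1), equating A's and B's payoffs gives −14q + 5 = 3q − 4 ⇒ q = 9/17.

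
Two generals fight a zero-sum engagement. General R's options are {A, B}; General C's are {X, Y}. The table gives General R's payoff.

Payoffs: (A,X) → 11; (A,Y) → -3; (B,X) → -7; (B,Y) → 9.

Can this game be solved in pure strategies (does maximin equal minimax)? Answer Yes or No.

Row minima: A → -3, B → -7; maximin = -3.
Column maxima: X → 11, Y → 9; minimax = 9.
-3 ≠ 9, so no pure-strategy equilibrium exists.

No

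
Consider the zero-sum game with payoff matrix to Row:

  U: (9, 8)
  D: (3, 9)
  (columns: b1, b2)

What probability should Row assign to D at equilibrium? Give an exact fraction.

1/7

Row minima: U → 8, D → 3; maximin = 8.
Column maxima: b1 → 9, b2 → 9; minimax = 9.
8 ≠ 9, so there is no saddle point; optimal play is mixed.
Let Row play U with probability p. Expected payoff against b1: 9p + 3(1−p) = 6p + 3; against b2: 8p + 9(1−p) = −p + 9.
Setting these equal: 6p + 3 = −p + 9 ⇒ 7p = 6 ⇒ p = 6/7, and the value is (6)·(6/7) + 3 = 57/7.
For Column: with q = P(b1), equating U's and D's payoffs gives q + 8 = −6q + 9 ⇒ q = 1/7.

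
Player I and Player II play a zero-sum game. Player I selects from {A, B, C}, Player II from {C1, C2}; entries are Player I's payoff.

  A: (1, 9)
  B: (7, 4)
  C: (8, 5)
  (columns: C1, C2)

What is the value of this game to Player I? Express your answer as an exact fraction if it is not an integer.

Row minima: A → 1, B → 4, C → 5; maximin = 5.
Column maxima: C1 → 8, C2 → 9; minimax = 8.
5 ≠ 8, so there is no saddle point; optimal play is mixed.
B is strictly dominated by C, so Player I never plays it.
On the remaining 2×2 (A, C vs C1, C2):
Let Player I play A with probability p. Expected payoff against C1: 1p + 8(1−p) = −7p + 8; against C2: 9p + 5(1−p) = 4p + 5.
Setting these equal: −7p + 8 = 4p + 5 ⇒ −11p = -3 ⇒ p = 3/11, and the value is (-7)·(3/11) + 8 = 67/11.
For Player II: with q = P(C1), equating A's and C's payoffs gives −8q + 9 = 3q + 5 ⇒ q = 4/11.

67/11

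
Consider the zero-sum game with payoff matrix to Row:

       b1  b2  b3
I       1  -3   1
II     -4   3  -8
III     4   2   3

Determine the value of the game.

Row minima: I → -3, II → -8, III → 2; maximin = 2.
Column maxima: b1 → 4, b2 → 3, b3 → 3; minimax = 3.
2 ≠ 3, so there is no saddle point; optimal play is mixed.
I is strictly dominated by III, so Row never plays it.
With I eliminated, b1 is strictly dominated by b3 (it gives Row strictly more in every remaining row), so Column never plays it.
On the remaining 2×2 (II, III vs b2, b3):
Let Row play II with probability p. Expected payoff against b2: 3p + 2(1−p) = p + 2; against b3: (-8)p + 3(1−p) = −11p + 3.
Setting these equal: p + 2 = −11p + 3 ⇒ 12p = 1 ⇒ p = 1/12, and the value is (1)·(1/12) + 2 = 25/12.
For Column: with q = P(b2), equating II's and III's payoffs gives 11q − 8 = −q + 3 ⇒ q = 11/12.

25/12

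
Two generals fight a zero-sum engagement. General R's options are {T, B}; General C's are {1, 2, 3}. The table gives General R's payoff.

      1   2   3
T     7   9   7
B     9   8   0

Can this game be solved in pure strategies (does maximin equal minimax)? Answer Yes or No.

Yes

Row minima: T → 7, B → 0; maximin = 7.
Column maxima: 1 → 9, 2 → 9, 3 → 7; minimax = 7.
maximin = minimax = 7, so a saddle point exists.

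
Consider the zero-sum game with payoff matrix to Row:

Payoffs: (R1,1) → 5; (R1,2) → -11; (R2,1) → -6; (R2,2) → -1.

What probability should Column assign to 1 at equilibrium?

10/21

Row minima: R1 → -11, R2 → -6; maximin = -6.
Column maxima: 1 → 5, 2 → -1; minimax = -1.
-6 ≠ -1, so there is no saddle point; optimal play is mixed.
Let Row play R1 with probability p. Expected payoff against 1: 5p + (-6)(1−p) = 11p − 6; against 2: (-11)p + (-1)(1−p) = −10p − 1.
Setting these equal: 11p − 6 = −10p − 1 ⇒ 21p = 5 ⇒ p = 5/21, and the value is (11)·(5/21) − 6 = -71/21.
For Column: with q = P(1), equating R1's and R2's payoffs gives 16q − 11 = −5q − 1 ⇒ q = 10/21.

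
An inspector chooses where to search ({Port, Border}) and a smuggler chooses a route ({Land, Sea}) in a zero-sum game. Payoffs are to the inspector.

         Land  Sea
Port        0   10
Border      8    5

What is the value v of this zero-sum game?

Row minima: Port → 0, Border → 5; maximin = 5.
Column maxima: Land → 8, Sea → 10; minimax = 8.
5 ≠ 8, so there is no saddle point; optimal play is mixed.
Let the inspector play Port with probability p. Expected payoff against Land: 0p + 8(1−p) = −8p + 8; against Sea: 10p + 5(1−p) = 5p + 5.
Setting these equal: −8p + 8 = 5p + 5 ⇒ −13p = -3 ⇒ p = 3/13, and the value is (-8)·(3/13) + 8 = 80/13.
For the smuggler: with q = P(Land), equating Port's and Border's payoffs gives −10q + 10 = 3q + 5 ⇒ q = 5/13.

80/13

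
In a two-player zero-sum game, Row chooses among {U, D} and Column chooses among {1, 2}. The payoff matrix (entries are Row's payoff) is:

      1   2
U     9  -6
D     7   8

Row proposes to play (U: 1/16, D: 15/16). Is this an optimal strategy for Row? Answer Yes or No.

Yes

Against 1 this mix gives (1/16)·9 + (15/16)·7 = 57/8.
Against 2 this mix gives (1/16)·(-6) + (15/16)·8 = 57/8.
All of Column's active replies (1, 2) yield 57/8, and no column does worse for Row. The mix makes Column indifferent and guarantees 57/8, so it is optimal.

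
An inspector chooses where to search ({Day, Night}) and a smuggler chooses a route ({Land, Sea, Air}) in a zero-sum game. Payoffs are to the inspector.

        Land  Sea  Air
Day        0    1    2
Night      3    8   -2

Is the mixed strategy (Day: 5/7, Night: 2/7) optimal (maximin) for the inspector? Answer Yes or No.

Yes

Against Land this mix gives (5/7)·0 + (2/7)·3 = 6/7.
Against Sea this mix gives (5/7)·1 + (2/7)·8 = 3.
Against Air this mix gives (5/7)·2 + (2/7)·(-2) = 6/7.
All of the smuggler's active replies (Land, Air) yield 6/7, and no column does worse for the inspector. The mix makes the smuggler indifferent and guarantees 6/7, so it is optimal.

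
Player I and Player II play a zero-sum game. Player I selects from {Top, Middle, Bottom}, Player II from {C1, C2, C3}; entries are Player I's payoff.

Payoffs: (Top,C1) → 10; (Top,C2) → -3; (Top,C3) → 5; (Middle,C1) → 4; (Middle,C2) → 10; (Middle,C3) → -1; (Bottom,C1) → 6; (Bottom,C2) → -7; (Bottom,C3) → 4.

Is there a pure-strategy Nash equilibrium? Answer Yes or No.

Row minima: Top → -3, Middle → -1, Bottom → -7; maximin = -1.
Column maxima: C1 → 10, C2 → 10, C3 → 5; minimax = 5.
-1 ≠ 5, so no pure-strategy equilibrium exists.

No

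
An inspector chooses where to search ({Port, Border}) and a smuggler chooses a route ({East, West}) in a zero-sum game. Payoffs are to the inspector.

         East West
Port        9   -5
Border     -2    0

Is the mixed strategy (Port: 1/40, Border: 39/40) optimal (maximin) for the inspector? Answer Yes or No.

Against East this mix gives (1/40)·9 + (39/40)·(-2) = -69/40.
Against West this mix gives (1/40)·(-5) + (39/40)·0 = -1/8.
The smuggler will play East, holding the inspector to -69/40. Shifting weight toward the row that does better against East would raise this floor (the equalizing mix achieves -5/8 against both East and West), so the proposed strategy is not optimal.

No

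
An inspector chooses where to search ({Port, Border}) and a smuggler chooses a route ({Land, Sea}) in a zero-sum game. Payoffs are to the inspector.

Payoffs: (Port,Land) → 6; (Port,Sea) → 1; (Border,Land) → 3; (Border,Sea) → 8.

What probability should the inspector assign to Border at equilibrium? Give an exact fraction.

Row minima: Port → 1, Border → 3; maximin = 3.
Column maxima: Land → 6, Sea → 8; minimax = 6.
3 ≠ 6, so there is no saddle point; optimal play is mixed.
Let the inspector play Port with probability p. Expected payoff against Land: 6p + 3(1−p) = 3p + 3; against Sea: 1p + 8(1−p) = −7p + 8.
Setting these equal: 3p + 3 = −7p + 8 ⇒ 10p = 5 ⇒ p = 1/2, and the value is (3)·(1/2) + 3 = 9/2.
For the smuggler: with q = P(Land), equating Port's and Border's payoffs gives 5q + 1 = −5q + 8 ⇒ q = 7/10.

1/2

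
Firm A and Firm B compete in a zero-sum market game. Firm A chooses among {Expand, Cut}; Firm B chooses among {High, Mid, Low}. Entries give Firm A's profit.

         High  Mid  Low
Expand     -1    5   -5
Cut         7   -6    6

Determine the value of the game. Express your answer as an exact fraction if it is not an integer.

0

Row minima: Expand → -5, Cut → -6; maximin = -5.
Column maxima: High → 7, Mid → 5, Low → 6; minimax = 5.
-5 ≠ 5, so there is no saddle point; optimal play is mixed.
High is strictly dominated by Low (it gives Firm A strictly more in every row), so Firm B never plays it.
On the remaining 2×2 (Expand, Cut vs Mid, Low):
Let Firm A play Expand with probability p. Expected payoff against Mid: 5p + (-6)(1−p) = 11p − 6; against Low: (-5)p + 6(1−p) = −11p + 6.
Setting these equal: 11p − 6 = −11p + 6 ⇒ 22p = 12 ⇒ p = 6/11, and the value is (11)·(6/11) − 6 = 0.
For Firm B: with q = P(Mid), equating Expand's and Cut's payoffs gives 10q − 5 = −12q + 6 ⇒ q = 1/2.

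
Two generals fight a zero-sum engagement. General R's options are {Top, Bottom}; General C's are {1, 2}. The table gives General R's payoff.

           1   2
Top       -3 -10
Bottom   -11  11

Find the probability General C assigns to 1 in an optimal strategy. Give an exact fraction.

21/29

Row minima: Top → -10, Bottom → -11; maximin = -10.
Column maxima: 1 → -3, 2 → 11; minimax = -3.
-10 ≠ -3, so there is no saddle point; optimal play is mixed.
Let General R play Top with probability p. Expected payoff against 1: (-3)p + (-11)(1−p) = 8p − 11; against 2: (-10)p + 11(1−p) = −21p + 11.
Setting these equal: 8p − 11 = −21p + 11 ⇒ 29p = 22 ⇒ p = 22/29, and the value is (8)·(22/29) − 11 = -143/29.
For General C: with q = P(1), equating Top's and Bottom's payoffs gives 7q − 10 = −22q + 11 ⇒ q = 21/29.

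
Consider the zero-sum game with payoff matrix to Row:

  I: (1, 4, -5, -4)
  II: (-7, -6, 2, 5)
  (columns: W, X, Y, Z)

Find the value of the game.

Row minima: I → -5, II → -7; maximin = -5.
Column maxima: W → 1, X → 4, Y → 2, Z → 5; minimax = 1.
-5 ≠ 1, so there is no saddle point; optimal play is mixed.
X is strictly dominated by W (it gives Row strictly more in every row), so Column never plays it.
Z is strictly dominated by Y (it gives Row strictly more in every row), so Column never plays it.
On the remaining 2×2 (I, II vs W, Y):
Let Row play I with probability p. Expected payoff against W: 1p + (-7)(1−p) = 8p − 7; against Y: (-5)p + 2(1−p) = −7p + 2.
Setting these equal: 8p − 7 = −7p + 2 ⇒ 15p = 9 ⇒ p = 3/5, and the value is (8)·(3/5) − 7 = -11/5.
For Column: with q = P(W), equating I's and II's payoffs gives 6q − 5 = −9q + 2 ⇒ q = 7/15.

-11/5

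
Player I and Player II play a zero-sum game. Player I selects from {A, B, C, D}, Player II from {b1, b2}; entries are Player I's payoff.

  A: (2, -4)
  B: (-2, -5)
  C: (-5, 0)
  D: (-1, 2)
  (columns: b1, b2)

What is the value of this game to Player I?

0

Row minima: A → -4, B → -5, C → -5, D → -1; maximin = -1.
Column maxima: b1 → 2, b2 → 2; minimax = 2.
-1 ≠ 2, so there is no saddle point; optimal play is mixed.
B is strictly dominated by A, so Player I never plays it.
C is strictly dominated by D, so Player I never plays it.
On the remaining 2×2 (A, D vs b1, b2):
Let Player I play A with probability p. Expected payoff against b1: 2p + (-1)(1−p) = 3p − 1; against b2: (-4)p + 2(1−p) = −6p + 2.
Setting these equal: 3p − 1 = −6p + 2 ⇒ 9p = 3 ⇒ p = 1/3, and the value is (3)·(1/3) − 1 = 0.
For Player II: with q = P(b1), equating A's and D's payoffs gives 6q − 4 = −3q + 2 ⇒ q = 2/3.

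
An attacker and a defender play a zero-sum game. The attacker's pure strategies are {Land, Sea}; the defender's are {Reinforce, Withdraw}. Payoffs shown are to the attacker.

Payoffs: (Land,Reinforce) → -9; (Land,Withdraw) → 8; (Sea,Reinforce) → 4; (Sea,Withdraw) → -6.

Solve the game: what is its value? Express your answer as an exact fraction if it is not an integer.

-22/27

Row minima: Land → -9, Sea → -6; maximin = -6.
Column maxima: Reinforce → 4, Withdraw → 8; minimax = 4.
-6 ≠ 4, so there is no saddle point; optimal play is mixed.
Let the attacker play Land with probability p. Expected payoff against Reinforce: (-9)p + 4(1−p) = −13p + 4; against Withdraw: 8p + (-6)(1−p) = 14p − 6.
Setting these equal: −13p + 4 = 14p − 6 ⇒ −27p = -10 ⇒ p = 10/27, and the value is (-13)·(10/27) + 4 = -22/27.
For the defender: with q = P(Reinforce), equating Land's and Sea's payoffs gives −17q + 8 = 10q − 6 ⇒ q = 14/27.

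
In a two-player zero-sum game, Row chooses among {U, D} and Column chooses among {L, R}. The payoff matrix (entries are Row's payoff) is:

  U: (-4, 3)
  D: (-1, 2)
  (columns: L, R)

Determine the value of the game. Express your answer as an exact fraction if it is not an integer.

Row minima: U → -4, D → -1; maximin = -1.
Column maxima: L → -1, R → 3; minimax = -1.
Since maximin = minimax = -1, there is a saddle point and the value is -1.

-1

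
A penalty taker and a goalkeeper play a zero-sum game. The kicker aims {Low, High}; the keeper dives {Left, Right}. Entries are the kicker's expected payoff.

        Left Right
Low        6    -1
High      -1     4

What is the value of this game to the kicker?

23/12

Row minima: Low → -1, High → -1; maximin = -1.
Column maxima: Left → 6, Right → 4; minimax = 4.
-1 ≠ 4, so there is no saddle point; optimal play is mixed.
Let the kicker play Low with probability p. Expected payoff against Left: 6p + (-1)(1−p) = 7p − 1; against Right: (-1)p + 4(1−p) = −5p + 4.
Setting these equal: 7p − 1 = −5p + 4 ⇒ 12p = 5 ⇒ p = 5/12, and the value is (7)·(5/12) − 1 = 23/12.
For the keeper: with q = P(Left), equating Low's and High's payoffs gives 7q − 1 = −5q + 4 ⇒ q = 5/12.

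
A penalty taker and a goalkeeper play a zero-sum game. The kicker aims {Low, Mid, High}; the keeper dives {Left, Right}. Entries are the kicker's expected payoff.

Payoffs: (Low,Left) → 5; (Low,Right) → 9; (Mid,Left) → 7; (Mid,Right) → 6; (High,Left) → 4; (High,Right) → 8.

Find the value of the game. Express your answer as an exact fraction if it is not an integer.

Row minima: Low → 5, Mid → 6, High → 4; maximin = 6.
Column maxima: Left → 7, Right → 9; minimax = 7.
6 ≠ 7, so there is no saddle point; optimal play is mixed.
High is strictly dominated by Low, so the kicker never plays it.
On the remaining 2×2 (Low, Mid vs Left, Right):
Let the kicker play Low with probability p. Expected payoff against Left: 5p + 7(1−p) = −2p + 7; against Right: 9p + 6(1−p) = 3p + 6.
Setting these equal: −2p + 7 = 3p + 6 ⇒ −5p = -1 ⇒ p = 1/5, and the value is (-2)·(1/5) + 7 = 33/5.
For the keeper: with q = P(Left), equating Low's and Mid's payoffs gives −4q + 9 = q + 6 ⇒ q = 3/5.

33/5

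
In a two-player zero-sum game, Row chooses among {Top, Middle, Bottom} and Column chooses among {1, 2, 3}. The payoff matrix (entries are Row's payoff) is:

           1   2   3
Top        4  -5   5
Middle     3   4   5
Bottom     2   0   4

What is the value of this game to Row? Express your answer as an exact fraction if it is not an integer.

31/10

Row minima: Top → -5, Middle → 3, Bottom → 0; maximin = 3.
Column maxima: 1 → 4, 2 → 4, 3 → 5; minimax = 4.
3 ≠ 4, so there is no saddle point; optimal play is mixed.
Bottom is strictly dominated by Middle, so Row never plays it.
3 is strictly dominated by 1 (it gives Row strictly more in every row), so Column never plays it.
On the remaining 2×2 (Top, Middle vs 1, 2):
Let Row play Top with probability p. Expected payoff against 1: 4p + 3(1−p) = p + 3; against 2: (-5)p + 4(1−p) = −9p + 4.
Setting these equal: p + 3 = −9p + 4 ⇒ 10p = 1 ⇒ p = 1/10, and the value is (1)·(1/10) + 3 = 31/10.
For Column: with q = P(1), equating Top's and Middle's payoffs gives 9q − 5 = −q + 4 ⇒ q = 9/10.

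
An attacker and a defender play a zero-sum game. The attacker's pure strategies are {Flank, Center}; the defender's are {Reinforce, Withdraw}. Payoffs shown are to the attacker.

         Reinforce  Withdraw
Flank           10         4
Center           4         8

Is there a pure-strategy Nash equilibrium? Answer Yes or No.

No

Row minima: Flank → 4, Center → 4; maximin = 4.
Column maxima: Reinforce → 10, Withdraw → 8; minimax = 8.
4 ≠ 8, so no pure-strategy equilibrium exists.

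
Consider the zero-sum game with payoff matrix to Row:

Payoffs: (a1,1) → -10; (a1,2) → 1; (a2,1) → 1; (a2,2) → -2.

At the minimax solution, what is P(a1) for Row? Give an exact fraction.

3/14

Row minima: a1 → -10, a2 → -2; maximin = -2.
Column maxima: 1 → 1, 2 → 1; minimax = 1.
-2 ≠ 1, so there is no saddle point; optimal play is mixed.
Let Row play a1 with probability p. Expected payoff against 1: (-10)p + 1(1−p) = −11p + 1; against 2: 1p + (-2)(1−p) = 3p − 2.
Setting these equal: −11p + 1 = 3p − 2 ⇒ −14p = -3 ⇒ p = 3/14, and the value is (-11)·(3/14) + 1 = -19/14.
For Column: with q = P(1), equating a1's and a2's payoffs gives −11q + 1 = 3q − 2 ⇒ q = 3/14.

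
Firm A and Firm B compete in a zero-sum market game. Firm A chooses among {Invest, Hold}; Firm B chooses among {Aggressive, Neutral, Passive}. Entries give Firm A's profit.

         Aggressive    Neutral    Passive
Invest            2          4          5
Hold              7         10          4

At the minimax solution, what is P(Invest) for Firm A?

Row minima: Invest → 2, Hold → 4; maximin = 4.
Column maxima: Aggressive → 7, Neutral → 10, Passive → 5; minimax = 5.
4 ≠ 5, so there is no saddle point; optimal play is mixed.
Neutral is strictly dominated by Aggressive (it gives Firm A strictly more in every row), so Firm B never plays it.
On the remaining 2×2 (Invest, Hold vs Aggressive, Passive):
Let Firm A play Invest with probability p. Expected payoff against Aggressive: 2p + 7(1−p) = −5p + 7; against Passive: 5p + 4(1−p) = p + 4.
Setting these equal: −5p + 7 = p + 4 ⇒ −6p = -3 ⇒ p = 1/2, and the value is (-5)·(1/2) + 7 = 9/2.
For Firm B: with q = P(Aggressive), equating Invest's and Hold's payoffs gives −3q + 5 = 3q + 4 ⇒ q = 1/6.

1/2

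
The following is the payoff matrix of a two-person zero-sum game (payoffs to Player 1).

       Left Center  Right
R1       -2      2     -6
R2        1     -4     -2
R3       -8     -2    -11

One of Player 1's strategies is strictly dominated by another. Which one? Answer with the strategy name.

R3

R1 gives a strictly higher payoff than R3 against every column: -2 > -8, 2 > -2, -6 > -11.
So R3 is strictly dominated and Player 1 never plays it.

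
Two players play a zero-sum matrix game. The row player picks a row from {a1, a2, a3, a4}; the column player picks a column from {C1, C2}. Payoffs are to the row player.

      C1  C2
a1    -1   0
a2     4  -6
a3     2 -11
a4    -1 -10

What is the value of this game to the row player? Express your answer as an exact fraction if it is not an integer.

-6/11

Row minima: a1 → -1, a2 → -6, a3 → -11, a4 → -10; maximin = -1.
Column maxima: C1 → 4, C2 → 0; minimax = 0.
-1 ≠ 0, so there is no saddle point; optimal play is mixed.
a3 is strictly dominated by a2, so the row player never plays it.
a4 is strictly dominated by a2, so the row player never plays it.
On the remaining 2×2 (a1, a2 vs C1, C2):
Let the row player play a1 with probability p. Expected payoff against C1: (-1)p + 4(1−p) = −5p + 4; against C2: 0p + (-6)(1−p) = 6p − 6.
Setting these equal: −5p + 4 = 6p − 6 ⇒ −11p = -10 ⇒ p = 10/11, and the value is (-5)·(10/11) + 4 = -6/11.
For the column player: with q = P(C1), equating a1's and a2's payoffs gives −q = 10q − 6 ⇒ q = 6/11.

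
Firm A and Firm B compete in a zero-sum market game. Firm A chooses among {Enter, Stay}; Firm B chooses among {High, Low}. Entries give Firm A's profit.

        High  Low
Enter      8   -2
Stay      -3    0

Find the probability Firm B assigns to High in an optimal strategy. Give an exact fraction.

Row minima: Enter → -2, Stay → -3; maximin = -2.
Column maxima: High → 8, Low → 0; minimax = 0.
-2 ≠ 0, so there is no saddle point; optimal play is mixed.
Let Firm A play Enter with probability p. Expected payoff against High: 8p + (-3)(1−p) = 11p − 3; against Low: (-2)p + 0(1−p) = −2p.
Setting these equal: 11p − 3 = −2p ⇒ 13p = 3 ⇒ p = 3/13, and the value is (11)·(3/13) − 3 = -6/13.
For Firm B: with q = P(High), equating Enter's and Stay's payoffs gives 10q − 2 = −3q ⇒ q = 2/13.

2/13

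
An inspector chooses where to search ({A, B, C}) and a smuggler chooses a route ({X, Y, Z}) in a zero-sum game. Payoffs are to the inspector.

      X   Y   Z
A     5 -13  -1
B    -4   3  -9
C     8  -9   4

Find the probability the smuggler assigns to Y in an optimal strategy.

13/25

Row minima: A → -13, B → -9, C → -9; maximin = -9.
Column maxima: X → 8, Y → 3, Z → 4; minimax = 3.
-9 ≠ 3, so there is no saddle point; optimal play is mixed.
A is strictly dominated by C, so the inspector never plays it.
X is strictly dominated by Z (it gives the inspector strictly more in every row), so the smuggler never plays it.
On the remaining 2×2 (B, C vs Y, Z):
Let the inspector play B with probability p. Expected payoff against Y: 3p + (-9)(1−p) = 12p − 9; against Z: (-9)p + 4(1−p) = −13p + 4.
Setting these equal: 12p − 9 = −13p + 4 ⇒ 25p = 13 ⇒ p = 13/25, and the value is (12)·(13/25) − 9 = -69/25.
For the smuggler: with q = P(Y), equating B's and C's payoffs gives 12q − 9 = −13q + 4 ⇒ q = 13/25.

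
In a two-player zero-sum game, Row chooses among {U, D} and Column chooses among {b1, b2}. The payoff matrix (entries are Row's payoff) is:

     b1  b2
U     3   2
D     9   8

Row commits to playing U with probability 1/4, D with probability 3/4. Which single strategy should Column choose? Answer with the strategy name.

b2

If Column plays b1, Row's expected payoff is (1/4)·3 + (3/4)·9 = 15/2.
If Column plays b2, Row's expected payoff is (1/4)·2 + (3/4)·8 = 13/2.
Column minimizes Row's payoff; the smallest is 13/2, so the best response is b2.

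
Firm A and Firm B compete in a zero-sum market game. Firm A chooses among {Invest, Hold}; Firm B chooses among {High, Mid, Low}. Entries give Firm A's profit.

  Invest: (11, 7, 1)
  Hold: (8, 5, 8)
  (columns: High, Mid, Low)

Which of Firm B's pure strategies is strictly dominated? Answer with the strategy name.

High

Mid holds Firm A's payoff strictly below High in every row: 7 < 11, 5 < 8.
So High is strictly dominated for Firm B.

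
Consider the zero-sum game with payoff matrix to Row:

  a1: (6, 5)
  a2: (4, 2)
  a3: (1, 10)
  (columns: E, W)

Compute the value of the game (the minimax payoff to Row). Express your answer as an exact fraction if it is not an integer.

11/2

Row minima: a1 → 5, a2 → 2, a3 → 1; maximin = 5.
Column maxima: E → 6, W → 10; minimax = 6.
5 ≠ 6, so there is no saddle point; optimal play is mixed.
a2 is strictly dominated by a1, so Row never plays it.
On the remaining 2×2 (a1, a3 vs E, W):
Let Row play a1 with probability p. Expected payoff against E: 6p + 1(1−p) = 5p + 1; against W: 5p + 10(1−p) = −5p + 10.
Setting these equal: 5p + 1 = −5p + 10 ⇒ 10p = 9 ⇒ p = 9/10, and the value is (5)·(9/10) + 1 = 11/2.
For Column: with q = P(E), equating a1's and a3's payoffs gives q + 5 = −9q + 10 ⇒ q = 1/2.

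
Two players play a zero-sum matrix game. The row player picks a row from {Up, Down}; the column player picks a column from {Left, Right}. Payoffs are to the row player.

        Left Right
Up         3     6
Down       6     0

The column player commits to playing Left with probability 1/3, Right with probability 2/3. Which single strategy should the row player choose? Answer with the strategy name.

Expected payoff of Up: (1/3)·3 + (2/3)·6 = 5.
Expected payoff of Down: (1/3)·6 + (2/3)·0 = 2.
The largest is 5, so the row player's best response is Up.

Up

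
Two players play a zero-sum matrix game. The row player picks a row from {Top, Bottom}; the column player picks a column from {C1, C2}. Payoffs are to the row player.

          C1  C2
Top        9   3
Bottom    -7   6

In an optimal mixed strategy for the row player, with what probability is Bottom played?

6/19

Row minima: Top → 3, Bottom → -7; maximin = 3.
Column maxima: C1 → 9, C2 → 6; minimax = 6.
3 ≠ 6, so there is no saddle point; optimal play is mixed.
Let the row player play Top with probability p. Expected payoff against C1: 9p + (-7)(1−p) = 16p − 7; against C2: 3p + 6(1−p) = −3p + 6.
Setting these equal: 16p − 7 = −3p + 6 ⇒ 19p = 13 ⇒ p = 13/19, and the value is (16)·(13/19) − 7 = 75/19.
For the column player: with q = P(C1), equating Top's and Bottom's payoffs gives 6q + 3 = −13q + 6 ⇒ q = 3/19.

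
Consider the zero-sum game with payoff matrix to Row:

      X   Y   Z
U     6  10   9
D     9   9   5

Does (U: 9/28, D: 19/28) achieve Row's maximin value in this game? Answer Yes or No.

No

Against X this mix gives (9/28)·6 + (19/28)·9 = 225/28.
Against Y this mix gives (9/28)·10 + (19/28)·9 = 261/28.
Against Z this mix gives (9/28)·9 + (19/28)·5 = 44/7.
Column will play Z, holding Row to 44/7. Shifting weight toward the row that does better against Z would raise this floor (the equalizing mix achieves 51/7 against both Z and X), so the proposed strategy is not optimal.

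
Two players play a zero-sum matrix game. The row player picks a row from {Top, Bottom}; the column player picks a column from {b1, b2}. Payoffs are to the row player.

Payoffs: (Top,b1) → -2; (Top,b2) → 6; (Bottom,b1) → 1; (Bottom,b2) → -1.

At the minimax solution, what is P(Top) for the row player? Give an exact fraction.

1/5

Row minima: Top → -2, Bottom → -1; maximin = -1.
Column maxima: b1 → 1, b2 → 6; minimax = 1.
-1 ≠ 1, so there is no saddle point; optimal play is mixed.
Let the row player play Top with probability p. Expected payoff against b1: (-2)p + 1(1−p) = −3p + 1; against b2: 6p + (-1)(1−p) = 7p − 1.
Setting these equal: −3p + 1 = 7p − 1 ⇒ −10p = -2 ⇒ p = 1/5, and the value is (-3)·(1/5) + 1 = 2/5.
For the column player: with q = P(b1), equating Top's and Bottom's payoffs gives −8q + 6 = 2q − 1 ⇒ q = 7/10.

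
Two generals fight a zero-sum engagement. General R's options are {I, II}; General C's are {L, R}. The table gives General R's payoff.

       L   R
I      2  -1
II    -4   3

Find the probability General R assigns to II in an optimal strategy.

3/10

Row minima: I → -1, II → -4; maximin = -1.
Column maxima: L → 2, R → 3; minimax = 2.
-1 ≠ 2, so there is no saddle point; optimal play is mixed.
Let General R play I with probability p. Expected payoff against L: 2p + (-4)(1−p) = 6p − 4; against R: (-1)p + 3(1−p) = −4p + 3.
Setting these equal: 6p − 4 = −4p + 3 ⇒ 10p = 7 ⇒ p = 7/10, and the value is (6)·(7/10) − 4 = 1/5.
For General C: with q = P(L), equating I's and II's payoffs gives 3q − 1 = −7q + 3 ⇒ q = 2/5.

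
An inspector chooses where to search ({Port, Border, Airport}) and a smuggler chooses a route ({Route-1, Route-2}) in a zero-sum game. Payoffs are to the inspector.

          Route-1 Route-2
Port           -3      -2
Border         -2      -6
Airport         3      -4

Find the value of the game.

Row minima: Port → -3, Border → -6, Airport → -4; maximin = -3.
Column maxima: Route-1 → 3, Route-2 → -2; minimax = -2.
-3 ≠ -2, so there is no saddle point; optimal play is mixed.
Border is strictly dominated by Airport, so the inspector never plays it.
On the remaining 2×2 (Port, Airport vs Route-1, Route-2):
Let the inspector play Port with probability p. Expected payoff against Route-1: (-3)p + 3(1−p) = −6p + 3; against Route-2: (-2)p + (-4)(1−p) = 2p − 4.
Setting these equal: −6p + 3 = 2p − 4 ⇒ −8p = -7 ⇒ p = 7/8, and the value is (-6)·(7/8) + 3 = -9/4.
For the smuggler: with q = P(Route-1), equating Port's and Airport's payoffs gives −q − 2 = 7q − 4 ⇒ q = 1/4.

-9/4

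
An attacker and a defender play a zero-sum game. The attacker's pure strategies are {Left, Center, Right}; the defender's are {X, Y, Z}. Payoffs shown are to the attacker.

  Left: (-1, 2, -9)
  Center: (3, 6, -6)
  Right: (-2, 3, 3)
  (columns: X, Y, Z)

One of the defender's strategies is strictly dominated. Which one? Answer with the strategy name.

Y

X holds the attacker's payoff strictly below Y in every row: -1 < 2, 3 < 6, -2 < 3.
So Y is strictly dominated for the defender.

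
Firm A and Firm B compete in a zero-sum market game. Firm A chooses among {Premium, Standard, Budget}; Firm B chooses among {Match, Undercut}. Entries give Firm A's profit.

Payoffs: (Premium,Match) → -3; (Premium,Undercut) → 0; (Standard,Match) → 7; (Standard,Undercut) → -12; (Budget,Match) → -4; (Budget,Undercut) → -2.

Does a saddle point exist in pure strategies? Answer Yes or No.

Row minima: Premium → -3, Standard → -12, Budget → -4; maximin = -3.
Column maxima: Match → 7, Undercut → 0; minimax = 0.
-3 ≠ 0, so no pure-strategy equilibrium exists.

No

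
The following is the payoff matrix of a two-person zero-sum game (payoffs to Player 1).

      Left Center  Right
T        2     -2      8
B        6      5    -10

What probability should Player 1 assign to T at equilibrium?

3/5

Row minima: T → -2, B → -10; maximin = -2.
Column maxima: Left → 6, Center → 5, Right → 8; minimax = 5.
-2 ≠ 5, so there is no saddle point; optimal play is mixed.
Left is strictly dominated by Center (it gives Player 1 strictly more in every row), so Player 2 never plays it.
On the remaining 2×2 (T, B vs Center, Right):
Let Player 1 play T with probability p. Expected payoff against Center: (-2)p + 5(1−p) = −7p + 5; against Right: 8p + (-10)(1−p) = 18p − 10.
Setting these equal: −7p + 5 = 18p − 10 ⇒ −25p = -15 ⇒ p = 3/5, and the value is (-7)·(3/5) + 5 = 4/5.
For Player 2: with q = P(Center), equating T's and B's payoffs gives −10q + 8 = 15q − 10 ⇒ q = 18/25.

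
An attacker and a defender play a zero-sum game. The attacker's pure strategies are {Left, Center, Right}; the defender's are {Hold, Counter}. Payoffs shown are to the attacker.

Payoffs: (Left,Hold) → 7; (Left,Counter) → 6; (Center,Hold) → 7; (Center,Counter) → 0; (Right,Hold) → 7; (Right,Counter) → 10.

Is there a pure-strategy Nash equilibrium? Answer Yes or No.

Row minima: Left → 6, Center → 0, Right → 7; maximin = 7.
Column maxima: Hold → 7, Counter → 10; minimax = 7.
maximin = minimax = 7, so a saddle point exists.

Yes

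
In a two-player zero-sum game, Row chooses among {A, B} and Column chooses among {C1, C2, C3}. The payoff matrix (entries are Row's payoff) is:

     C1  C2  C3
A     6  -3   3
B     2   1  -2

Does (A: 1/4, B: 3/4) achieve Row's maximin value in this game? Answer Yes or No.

Against C1 this mix gives (1/4)·6 + (3/4)·2 = 3.
Against C2 this mix gives (1/4)·(-3) + (3/4)·1 = 0.
Against C3 this mix gives (1/4)·3 + (3/4)·(-2) = -3/4.
Column will play C3, holding Row to -3/4. Shifting weight toward the row that does better against C3 would raise this floor (the equalizing mix achieves -1/3 against both C3 and C2), so the proposed strategy is not optimal.

No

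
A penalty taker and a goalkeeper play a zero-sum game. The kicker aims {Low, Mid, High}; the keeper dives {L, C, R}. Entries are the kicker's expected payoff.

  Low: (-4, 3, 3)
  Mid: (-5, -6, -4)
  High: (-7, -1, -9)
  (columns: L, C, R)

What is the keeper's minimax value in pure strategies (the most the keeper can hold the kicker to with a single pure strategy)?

Column maxima: L → -4, C → 3, R → 3.
The smallest of these is -4.

-4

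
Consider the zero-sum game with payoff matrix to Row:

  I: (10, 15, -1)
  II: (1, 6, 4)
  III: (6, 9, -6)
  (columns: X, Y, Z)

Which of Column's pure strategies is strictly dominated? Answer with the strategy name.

Y

X holds Row's payoff strictly below Y in every row: 10 < 15, 1 < 6, 6 < 9.
So Y is strictly dominated for Column.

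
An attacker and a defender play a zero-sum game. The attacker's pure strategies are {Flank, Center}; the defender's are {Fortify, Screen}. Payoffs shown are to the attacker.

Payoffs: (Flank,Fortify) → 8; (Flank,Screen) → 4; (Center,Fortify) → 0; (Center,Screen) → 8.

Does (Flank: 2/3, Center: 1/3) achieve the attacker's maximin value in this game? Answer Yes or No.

Yes

Against Fortify this mix gives (2/3)·8 + (1/3)·0 = 16/3.
Against Screen this mix gives (2/3)·4 + (1/3)·8 = 16/3.
All of the defender's active replies (Fortify, Screen) yield 16/3, and no column does worse for the attacker. The mix makes the defender indifferent and guarantees 16/3, so it is optimal.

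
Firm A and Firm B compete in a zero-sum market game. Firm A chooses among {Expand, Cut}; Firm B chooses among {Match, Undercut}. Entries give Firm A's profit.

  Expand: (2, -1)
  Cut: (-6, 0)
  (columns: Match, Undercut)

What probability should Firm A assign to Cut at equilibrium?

1/3

Row minima: Expand → -1, Cut → -6; maximin = -1.
Column maxima: Match → 2, Undercut → 0; minimax = 0.
-1 ≠ 0, so there is no saddle point; optimal play is mixed.
Let Firm A play Expand with probability p. Expected payoff against Match: 2p + (-6)(1−p) = 8p − 6; against Undercut: (-1)p + 0(1−p) = −p.
Setting these equal: 8p − 6 = −p ⇒ 9p = 6 ⇒ p = 2/3, and the value is (8)·(2/3) − 6 = -2/3.
For Firm B: with q = P(Match), equating Expand's and Cut's payoffs gives 3q − 1 = −6q ⇒ q = 1/9.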